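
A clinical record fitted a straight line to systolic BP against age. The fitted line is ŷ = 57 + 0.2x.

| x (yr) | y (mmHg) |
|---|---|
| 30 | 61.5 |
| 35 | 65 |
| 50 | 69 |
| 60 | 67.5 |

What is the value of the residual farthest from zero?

x=30: ŷ = 57 + 0.2·30 = 63; e = 61.5 − 63 = -1.5
x=35: ŷ = 57 + 0.2·35 = 64; e = 65 − 64 = 1
x=50: ŷ = 57 + 0.2·50 = 67; e = 69 − 67 = 2
x=60: ŷ = 57 + 0.2·60 = 69; e = 67.5 − 69 = -1.5
Largest |e| is 2 at x = 50, residual 2.

e = 2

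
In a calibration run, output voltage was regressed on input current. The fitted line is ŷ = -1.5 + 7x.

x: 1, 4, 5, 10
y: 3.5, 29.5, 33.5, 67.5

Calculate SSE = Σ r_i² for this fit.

x=1: ŷ = -1.5 + 7·1 = 5.5; r = 3.5 − 5.5 = -2
x=4: ŷ = -1.5 + 7·4 = 26.5; r = 29.5 − 26.5 = 3
x=5: ŷ = -1.5 + 7·5 = 33.5; r = 33.5 − 33.5 = 0
x=10: ŷ = -1.5 + 7·10 = 68.5; r = 67.5 − 68.5 = -1
SSE = 4 + 9 + 0 + 1 = 14

SSE = 14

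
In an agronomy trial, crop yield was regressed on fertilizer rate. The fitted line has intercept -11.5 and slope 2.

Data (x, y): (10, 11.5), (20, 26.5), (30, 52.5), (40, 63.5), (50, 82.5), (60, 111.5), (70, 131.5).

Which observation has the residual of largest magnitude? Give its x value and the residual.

x=10: ŷ = -11.5 + 2·10 = 8.5; r = 11.5 − 8.5 = 3
x=20: ŷ = -11.5 + 2·20 = 28.5; r = 26.5 − 28.5 = -2
x=30: ŷ = -11.5 + 2·30 = 48.5; r = 52.5 − 48.5 = 4
x=40: ŷ = -11.5 + 2·40 = 68.5; r = 63.5 − 68.5 = -5
x=50: ŷ = -11.5 + 2·50 = 88.5; r = 82.5 − 88.5 = -6
x=60: ŷ = -11.5 + 2·60 = 108.5; r = 111.5 − 108.5 = 3
x=70: ŷ = -11.5 + 2·70 = 128.5; r = 131.5 − 128.5 = 3
Largest |r| is 6 at x = 50, residual -6.

x = 50, r = -6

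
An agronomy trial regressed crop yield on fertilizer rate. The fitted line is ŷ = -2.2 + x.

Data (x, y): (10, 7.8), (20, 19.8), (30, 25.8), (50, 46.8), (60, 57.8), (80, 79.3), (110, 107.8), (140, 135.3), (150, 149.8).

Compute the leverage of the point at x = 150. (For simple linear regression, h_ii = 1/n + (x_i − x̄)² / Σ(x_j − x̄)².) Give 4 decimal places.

x̄ = (10 + 20 + 30 + 50 + 60 + 80 + 110 + 140 + 150)/9 = 72.2222
Σ(x − x̄)² = 3871.6 + 2727.16 + 1782.72 + 493.827 + 149.383 + 60.4938 + 1427.16 + 4593.83 + 6049.38 = 21155.6
h = 1/9 + (77.7778)²/21155.6 = 0.111111 + 0.285948 = 0.3971

h = 0.3971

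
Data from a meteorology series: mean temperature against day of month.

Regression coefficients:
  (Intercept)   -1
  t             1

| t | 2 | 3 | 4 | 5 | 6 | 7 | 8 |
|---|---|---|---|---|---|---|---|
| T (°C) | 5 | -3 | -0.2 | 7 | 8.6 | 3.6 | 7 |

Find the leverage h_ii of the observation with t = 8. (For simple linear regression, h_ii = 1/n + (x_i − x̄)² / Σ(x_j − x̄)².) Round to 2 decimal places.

t̄ = (2 + 3 + 4 + 5 + 6 + 7 + 8)/7 = 5
Σ(t − t̄)² = 9 + 4 + 1 + 0 + 1 + 4 + 9 = 28
h = 1/7 + (3)²/28 = 0.142857 + 0.321429 = 0.46

h = 0.46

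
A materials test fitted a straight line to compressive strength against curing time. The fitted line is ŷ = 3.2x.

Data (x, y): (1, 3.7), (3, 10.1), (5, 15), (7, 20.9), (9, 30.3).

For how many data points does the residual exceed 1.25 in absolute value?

x=1: ŷ = 3.2·1 = 3.2; r = 3.7 − 3.2 = 0.5
x=3: ŷ = 3.2·3 = 9.6; r = 10.1 − 9.6 = 0.5
x=5: ŷ = 3.2·5 = 16; r = 15 − 16 = -1
x=7: ŷ = 3.2·7 = 22.4; r = 20.9 − 22.4 = -1.5
x=9: ŷ = 3.2·9 = 28.8; r = 30.3 − 28.8 = 1.5
|r| > 1.25: x=7 (|r|=1.5), x=9 (|r|=1.5) → 2

2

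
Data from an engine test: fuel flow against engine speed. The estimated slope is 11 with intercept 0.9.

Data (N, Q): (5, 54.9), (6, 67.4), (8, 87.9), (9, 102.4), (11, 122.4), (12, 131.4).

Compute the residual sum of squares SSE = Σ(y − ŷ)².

N=5: Q̂ = 0.9 + 11·5 = 55.9; r = 54.9 − 55.9 = -1
N=6: Q̂ = 0.9 + 11·6 = 66.9; r = 67.4 − 66.9 = 0.5
N=8: Q̂ = 0.9 + 11·8 = 88.9; r = 87.9 − 88.9 = -1
N=9: Q̂ = 0.9 + 11·9 = 99.9; r = 102.4 − 99.9 = 2.5
N=11: Q̂ = 0.9 + 11·11 = 121.9; r = 122.4 − 121.9 = 0.5
N=12: Q̂ = 0.9 + 11·12 = 132.9; r = 131.4 − 132.9 = -1.5
SSE = 1 + 0.25 + 1 + 6.25 + 0.25 + 2.25 = 11

SSE = 11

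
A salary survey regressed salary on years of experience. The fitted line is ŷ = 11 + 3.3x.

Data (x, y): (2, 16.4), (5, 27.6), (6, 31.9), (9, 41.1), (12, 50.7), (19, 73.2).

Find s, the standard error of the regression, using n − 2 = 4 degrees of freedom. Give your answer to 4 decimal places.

s = 0.8775

x=2: ŷ = 11 + 3.3·2 = 17.6; e = 16.4 − 17.6 = -1.2
x=5: ŷ = 11 + 3.3·5 = 27.5; e = 27.6 − 27.5 = 0.1
x=6: ŷ = 11 + 3.3·6 = 30.8; e = 31.9 − 30.8 = 1.1
x=9: ŷ = 11 + 3.3·9 = 40.7; e = 41.1 − 40.7 = 0.4
x=12: ŷ = 11 + 3.3·12 = 50.6; e = 50.7 − 50.6 = 0.1
x=19: ŷ = 11 + 3.3·19 = 73.7; e = 73.2 − 73.7 = -0.5
SSE = 1.44 + 0.01 + 1.21 + 0.16 + 0.01 + 0.25 = 3.08
s = √(3.08/4) = √0.77 ≈ 0.8775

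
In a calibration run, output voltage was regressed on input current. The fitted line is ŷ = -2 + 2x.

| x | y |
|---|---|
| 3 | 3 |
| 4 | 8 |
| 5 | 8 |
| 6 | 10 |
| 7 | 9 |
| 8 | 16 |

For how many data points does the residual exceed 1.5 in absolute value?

3

x=3: ŷ = -2 + 2·3 = 4; e = 3 − 4 = -1
x=4: ŷ = -2 + 2·4 = 6; e = 8 − 6 = 2
x=5: ŷ = -2 + 2·5 = 8; e = 8 − 8 = 0
x=6: ŷ = -2 + 2·6 = 10; e = 10 − 10 = 0
x=7: ŷ = -2 + 2·7 = 12; e = 9 − 12 = -3
x=8: ŷ = -2 + 2·8 = 14; e = 16 − 14 = 2
|e| > 1.5: x=4 (|e|=2), x=7 (|e|=3), x=8 (|e|=2) → 3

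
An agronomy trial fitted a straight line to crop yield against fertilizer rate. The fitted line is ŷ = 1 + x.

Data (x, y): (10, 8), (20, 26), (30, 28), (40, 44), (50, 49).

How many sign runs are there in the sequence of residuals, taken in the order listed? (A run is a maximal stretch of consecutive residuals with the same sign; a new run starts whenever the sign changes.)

x=10: ŷ = 1 + 10 = 11; r = 8 − 11 = -3
x=20: ŷ = 1 + 20 = 21; r = 26 − 21 = 5
x=30: ŷ = 1 + 30 = 31; r = 28 − 31 = -3
x=40: ŷ = 1 + 40 = 41; r = 44 − 41 = 3
x=50: ŷ = 1 + 50 = 51; r = 49 − 51 = -2
Signs: − + − + −
Runs: −×1, +×1, −×1, +×1, −×1 → 5

5 runs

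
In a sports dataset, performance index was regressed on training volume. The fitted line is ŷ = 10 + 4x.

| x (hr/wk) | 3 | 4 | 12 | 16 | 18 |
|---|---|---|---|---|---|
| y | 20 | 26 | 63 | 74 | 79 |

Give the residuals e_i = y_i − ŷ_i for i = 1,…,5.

x=3: ŷ = 10 + 4·3 = 22; e = 20 − 22 = -2
x=4: ŷ = 10 + 4·4 = 26; e = 26 − 26 = 0
x=12: ŷ = 10 + 4·12 = 58; e = 63 − 58 = 5
x=16: ŷ = 10 + 4·16 = 74; e = 74 − 74 = 0
x=18: ŷ = 10 + 4·18 = 82; e = 79 − 82 = -3

-2, 0, 5, 0, -3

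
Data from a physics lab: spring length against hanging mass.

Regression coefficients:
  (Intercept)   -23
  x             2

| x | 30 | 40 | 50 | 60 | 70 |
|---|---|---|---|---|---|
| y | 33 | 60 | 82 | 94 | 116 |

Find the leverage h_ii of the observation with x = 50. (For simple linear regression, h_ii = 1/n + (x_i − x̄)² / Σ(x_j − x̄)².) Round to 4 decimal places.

h = 0.2000

x̄ = (30 + 40 + 50 + 60 + 70)/5 = 50
Σ(x − x̄)² = 400 + 100 + 0 + 100 + 400 = 1000
h = 1/5 + (0)²/1000 = 0.2 + 0 = 0.2000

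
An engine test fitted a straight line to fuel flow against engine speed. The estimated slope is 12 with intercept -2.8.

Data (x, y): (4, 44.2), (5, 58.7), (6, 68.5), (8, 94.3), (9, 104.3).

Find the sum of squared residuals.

SSE = 5.76

x=4: ŷ = -2.8 + 12·4 = 45.2; e = 44.2 − 45.2 = -1
x=5: ŷ = -2.8 + 12·5 = 57.2; e = 58.7 − 57.2 = 1.5
x=6: ŷ = -2.8 + 12·6 = 69.2; e = 68.5 − 69.2 = -0.7
x=8: ŷ = -2.8 + 12·8 = 93.2; e = 94.3 − 93.2 = 1.1
x=9: ŷ = -2.8 + 12·9 = 105.2; e = 104.3 − 105.2 = -0.9
SSE = 1 + 2.25 + 0.49 + 1.21 + 0.81 = 5.76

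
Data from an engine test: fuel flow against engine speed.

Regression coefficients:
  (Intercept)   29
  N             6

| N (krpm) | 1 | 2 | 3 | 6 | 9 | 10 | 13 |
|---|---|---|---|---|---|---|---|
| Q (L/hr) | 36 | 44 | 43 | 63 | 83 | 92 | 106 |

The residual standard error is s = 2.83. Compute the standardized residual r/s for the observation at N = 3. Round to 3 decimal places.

-1.413

ŷ = 29 + 6·3 = 47
r = 43 − 47 = -4
r/s = -4 / 2.83 = -1.413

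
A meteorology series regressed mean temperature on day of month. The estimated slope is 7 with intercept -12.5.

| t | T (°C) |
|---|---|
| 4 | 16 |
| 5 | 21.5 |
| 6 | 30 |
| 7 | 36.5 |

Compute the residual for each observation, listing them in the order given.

t=4: T̂ = -12.5 + 7·4 = 15.5; e = 16 − 15.5 = 0.5
t=5: T̂ = -12.5 + 7·5 = 22.5; e = 21.5 − 22.5 = -1
t=6: T̂ = -12.5 + 7·6 = 29.5; e = 30 − 29.5 = 0.5
t=7: T̂ = -12.5 + 7·7 = 36.5; e = 36.5 − 36.5 = 0

0.5, -1, 0.5, 0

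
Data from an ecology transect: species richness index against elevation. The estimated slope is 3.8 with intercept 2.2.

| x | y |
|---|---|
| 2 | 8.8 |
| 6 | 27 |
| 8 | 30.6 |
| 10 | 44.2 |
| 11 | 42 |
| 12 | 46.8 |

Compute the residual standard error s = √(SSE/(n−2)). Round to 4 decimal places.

x=2: ŷ = 2.2 + 3.8·2 = 9.8; r = 8.8 − 9.8 = -1
x=6: ŷ = 2.2 + 3.8·6 = 25; r = 27 − 25 = 2
x=8: ŷ = 2.2 + 3.8·8 = 32.6; r = 30.6 − 32.6 = -2
x=10: ŷ = 2.2 + 3.8·10 = 40.2; r = 44.2 − 40.2 = 4
x=11: ŷ = 2.2 + 3.8·11 = 44; r = 42 − 44 = -2
x=12: ŷ = 2.2 + 3.8·12 = 47.8; r = 46.8 − 47.8 = -1
SSE = 1 + 4 + 4 + 16 + 4 + 1 = 30
s = √(30/4) = √7.5 ≈ 2.7386

s = 2.7386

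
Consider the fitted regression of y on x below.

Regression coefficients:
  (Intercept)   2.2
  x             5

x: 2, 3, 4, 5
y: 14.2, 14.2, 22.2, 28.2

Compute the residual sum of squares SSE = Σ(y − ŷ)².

x=2: ŷ = 2.2 + 5·2 = 12.2; r = 14.2 − 12.2 = 2
x=3: ŷ = 2.2 + 5·3 = 17.2; r = 14.2 − 17.2 = -3
x=4: ŷ = 2.2 + 5·4 = 22.2; r = 22.2 − 22.2 = 0
x=5: ŷ = 2.2 + 5·5 = 27.2; r = 28.2 − 27.2 = 1
SSE = 4 + 9 + 0 + 1 = 14

SSE = 14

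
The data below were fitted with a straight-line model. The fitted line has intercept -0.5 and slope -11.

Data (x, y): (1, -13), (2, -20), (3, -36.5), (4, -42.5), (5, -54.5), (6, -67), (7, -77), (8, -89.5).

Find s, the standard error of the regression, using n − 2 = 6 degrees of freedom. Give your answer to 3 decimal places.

s = 2.000

x=1: ŷ = -0.5 − 11·1 = -11.5; r = -13 − (-11.5) = -1.5
x=2: ŷ = -0.5 − 11·2 = -22.5; r = -20 − (-22.5) = 2.5
x=3: ŷ = -0.5 − 11·3 = -33.5; r = -36.5 − (-33.5) = -3
x=4: ŷ = -0.5 − 11·4 = -44.5; r = -42.5 − (-44.5) = 2
x=5: ŷ = -0.5 − 11·5 = -55.5; r = -54.5 − (-55.5) = 1
x=6: ŷ = -0.5 − 11·6 = -66.5; r = -67 − (-66.5) = -0.5
x=7: ŷ = -0.5 − 11·7 = -77.5; r = -77 − (-77.5) = 0.5
x=8: ŷ = -0.5 − 11·8 = -88.5; r = -89.5 − (-88.5) = -1
SSE = 2.25 + 6.25 + 9 + 4 + 1 + 0.25 + 0.25 + 1 = 24
s = √(24/6) = √4 ≈ 2.000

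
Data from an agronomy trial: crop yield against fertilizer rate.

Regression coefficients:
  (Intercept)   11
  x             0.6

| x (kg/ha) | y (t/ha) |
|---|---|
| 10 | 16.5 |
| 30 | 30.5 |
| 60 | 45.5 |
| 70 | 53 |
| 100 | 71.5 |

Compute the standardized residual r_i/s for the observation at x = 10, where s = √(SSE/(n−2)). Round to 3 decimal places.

-0.387

x=10: ŷ = 11 + 0.6·10 = 17; r = 16.5 − 17 = -0.5
x=30: ŷ = 11 + 0.6·30 = 29; r = 30.5 − 29 = 1.5
x=60: ŷ = 11 + 0.6·60 = 47; r = 45.5 − 47 = -1.5
x=70: ŷ = 11 + 0.6·70 = 53; r = 53 − 53 = 0
x=100: ŷ = 11 + 0.6·100 = 71; r = 71.5 − 71 = 0.5
SSE = 0.25 + 2.25 + 2.25 + 0 + 0.25 = 5
s = √(5/3) = 1.29099
r/s = -0.5 / 1.29099 = -0.387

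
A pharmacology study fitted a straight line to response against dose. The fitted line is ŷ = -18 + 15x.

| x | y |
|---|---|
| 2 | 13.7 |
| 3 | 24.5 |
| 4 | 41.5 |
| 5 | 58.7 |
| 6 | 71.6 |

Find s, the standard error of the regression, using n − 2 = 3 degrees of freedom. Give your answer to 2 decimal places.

x=2: ŷ = -18 + 15·2 = 12; e = 13.7 − 12 = 1.7
x=3: ŷ = -18 + 15·3 = 27; e = 24.5 − 27 = -2.5
x=4: ŷ = -18 + 15·4 = 42; e = 41.5 − 42 = -0.5
x=5: ŷ = -18 + 15·5 = 57; e = 58.7 − 57 = 1.7
x=6: ŷ = -18 + 15·6 = 72; e = 71.6 − 72 = -0.4
SSE = 2.89 + 6.25 + 0.25 + 2.89 + 0.16 = 12.44
s = √(12.44/3) = √4.14667 ≈ 2.04

s = 2.04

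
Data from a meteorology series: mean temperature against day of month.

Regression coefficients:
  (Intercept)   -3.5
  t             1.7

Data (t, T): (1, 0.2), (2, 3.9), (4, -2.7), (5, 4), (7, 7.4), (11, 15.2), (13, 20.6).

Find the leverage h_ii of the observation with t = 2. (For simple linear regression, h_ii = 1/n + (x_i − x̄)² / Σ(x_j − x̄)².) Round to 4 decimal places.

h = 0.2849

t̄ = (1 + 2 + 4 + 5 + 7 + 11 + 13)/7 = 6.14286
Σ(t − t̄)² = 26.449 + 17.1633 + 4.59184 + 1.30612 + 0.734694 + 23.5918 + 47.0204 = 120.857
h = 1/7 + (-4.14286)²/120.857 = 0.142857 + 0.142013 = 0.2849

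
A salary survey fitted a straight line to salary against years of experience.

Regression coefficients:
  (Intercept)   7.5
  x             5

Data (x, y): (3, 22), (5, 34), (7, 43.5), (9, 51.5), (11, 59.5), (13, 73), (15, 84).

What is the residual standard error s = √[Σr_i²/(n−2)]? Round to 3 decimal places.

x=3: ŷ = 7.5 + 5·3 = 22.5; r = 22 − 22.5 = -0.5
x=5: ŷ = 7.5 + 5·5 = 32.5; r = 34 − 32.5 = 1.5
x=7: ŷ = 7.5 + 5·7 = 42.5; r = 43.5 − 42.5 = 1
x=9: ŷ = 7.5 + 5·9 = 52.5; r = 51.5 − 52.5 = -1
x=11: ŷ = 7.5 + 5·11 = 62.5; r = 59.5 − 62.5 = -3
x=13: ŷ = 7.5 + 5·13 = 72.5; r = 73 − 72.5 = 0.5
x=15: ŷ = 7.5 + 5·15 = 82.5; r = 84 − 82.5 = 1.5
SSE = 0.25 + 2.25 + 1 + 1 + 9 + 0.25 + 2.25 = 16
s = √(16/5) = √3.2 ≈ 1.789

s = 1.789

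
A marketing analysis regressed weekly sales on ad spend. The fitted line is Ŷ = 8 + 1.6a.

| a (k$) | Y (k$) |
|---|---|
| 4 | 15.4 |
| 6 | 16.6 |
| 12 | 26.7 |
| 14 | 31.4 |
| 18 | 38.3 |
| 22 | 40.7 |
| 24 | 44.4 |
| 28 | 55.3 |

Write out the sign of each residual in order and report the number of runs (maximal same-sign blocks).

5 runs

a=4: Ŷ = 8 + 1.6·4 = 14.4; e = 15.4 − 14.4 = 1
a=6: Ŷ = 8 + 1.6·6 = 17.6; e = 16.6 − 17.6 = -1
a=12: Ŷ = 8 + 1.6·12 = 27.2; e = 26.7 − 27.2 = -0.5
a=14: Ŷ = 8 + 1.6·14 = 30.4; e = 31.4 − 30.4 = 1
a=18: Ŷ = 8 + 1.6·18 = 36.8; e = 38.3 − 36.8 = 1.5
a=22: Ŷ = 8 + 1.6·22 = 43.2; e = 40.7 − 43.2 = -2.5
a=24: Ŷ = 8 + 1.6·24 = 46.4; e = 44.4 − 46.4 = -2
a=28: Ŷ = 8 + 1.6·28 = 52.8; e = 55.3 − 52.8 = 2.5
Signs: + − − + + − − +
Runs: +×1, −×2, +×2, −×2, +×1 → 5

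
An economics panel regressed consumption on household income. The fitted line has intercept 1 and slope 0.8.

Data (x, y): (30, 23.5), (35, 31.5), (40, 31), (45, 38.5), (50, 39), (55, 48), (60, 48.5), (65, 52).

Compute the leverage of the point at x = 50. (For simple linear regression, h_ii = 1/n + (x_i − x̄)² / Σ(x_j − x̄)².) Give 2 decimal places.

x̄ = (30 + 35 + 40 + 45 + 50 + 55 + 60 + 65)/8 = 47.5
Σ(x − x̄)² = 306.25 + 156.25 + 56.25 + 6.25 + 6.25 + 56.25 + 156.25 + 306.25 = 1050
h = 1/8 + (2.5)²/1050 = 0.125 + 0.00595238 = 0.13

h = 0.13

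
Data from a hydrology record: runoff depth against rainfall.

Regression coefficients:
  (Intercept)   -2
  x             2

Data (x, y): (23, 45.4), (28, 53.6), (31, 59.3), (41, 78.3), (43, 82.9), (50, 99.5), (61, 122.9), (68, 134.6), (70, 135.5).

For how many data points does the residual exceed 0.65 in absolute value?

x=23: ŷ = -2 + 2·23 = 44; e = 45.4 − 44 = 1.4
x=28: ŷ = -2 + 2·28 = 54; e = 53.6 − 54 = -0.4
x=31: ŷ = -2 + 2·31 = 60; e = 59.3 − 60 = -0.7
x=41: ŷ = -2 + 2·41 = 80; e = 78.3 − 80 = -1.7
x=43: ŷ = -2 + 2·43 = 84; e = 82.9 − 84 = -1.1
x=50: ŷ = -2 + 2·50 = 98; e = 99.5 − 98 = 1.5
x=61: ŷ = -2 + 2·61 = 120; e = 122.9 − 120 = 2.9
x=68: ŷ = -2 + 2·68 = 134; e = 134.6 − 134 = 0.6
x=70: ŷ = -2 + 2·70 = 138; e = 135.5 − 138 = -2.5
|e| > 0.65: x=23 (|e|=1.4), x=31 (|e|=0.7), x=41 (|e|=1.7), x=43 (|e|=1.1), x=50 (|e|=1.5), x=61 (|e|=2.9), x=70 (|e|=2.5) → 7

7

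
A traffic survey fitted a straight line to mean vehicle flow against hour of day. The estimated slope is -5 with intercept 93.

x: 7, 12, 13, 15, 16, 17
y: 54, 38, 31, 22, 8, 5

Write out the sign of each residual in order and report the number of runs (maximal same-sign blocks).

x=7: ŷ = 93 − 5·7 = 58; r = 54 − 58 = -4
x=12: ŷ = 93 − 5·12 = 33; r = 38 − 33 = 5
x=13: ŷ = 93 − 5·13 = 28; r = 31 − 28 = 3
x=15: ŷ = 93 − 5·15 = 18; r = 22 − 18 = 4
x=16: ŷ = 93 − 5·16 = 13; r = 8 − 13 = -5
x=17: ŷ = 93 − 5·17 = 8; r = 5 − 8 = -3
Signs: − + + + − −
Runs: −×1, +×3, −×2 → 3

3 runs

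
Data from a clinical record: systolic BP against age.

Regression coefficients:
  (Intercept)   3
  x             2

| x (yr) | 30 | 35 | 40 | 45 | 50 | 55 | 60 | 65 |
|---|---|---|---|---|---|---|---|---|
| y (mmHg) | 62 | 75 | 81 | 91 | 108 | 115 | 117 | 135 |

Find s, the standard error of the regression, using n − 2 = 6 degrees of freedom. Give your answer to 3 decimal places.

s = 3.697

x=30: ŷ = 3 + 2·30 = 63; r = 62 − 63 = -1
x=35: ŷ = 3 + 2·35 = 73; r = 75 − 73 = 2
x=40: ŷ = 3 + 2·40 = 83; r = 81 − 83 = -2
x=45: ŷ = 3 + 2·45 = 93; r = 91 − 93 = -2
x=50: ŷ = 3 + 2·50 = 103; r = 108 − 103 = 5
x=55: ŷ = 3 + 2·55 = 113; r = 115 − 113 = 2
x=60: ŷ = 3 + 2·60 = 123; r = 117 − 123 = -6
x=65: ŷ = 3 + 2·65 = 133; r = 135 − 133 = 2
SSE = 1 + 4 + 4 + 4 + 25 + 4 + 36 + 4 = 82
s = √(82/6) = √13.6667 ≈ 3.697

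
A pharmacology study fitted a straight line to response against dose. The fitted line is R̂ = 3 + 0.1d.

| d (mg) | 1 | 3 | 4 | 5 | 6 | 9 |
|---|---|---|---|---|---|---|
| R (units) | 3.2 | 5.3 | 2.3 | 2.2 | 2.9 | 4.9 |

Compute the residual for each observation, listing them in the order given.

0.1, 2, -1.1, -1.3, -0.7, 1

d=1: R̂ = 3 + 0.1·1 = 3.1; e = 3.2 − 3.1 = 0.1
d=3: R̂ = 3 + 0.1·3 = 3.3; e = 5.3 − 3.3 = 2
d=4: R̂ = 3 + 0.1·4 = 3.4; e = 2.3 − 3.4 = -1.1
d=5: R̂ = 3 + 0.1·5 = 3.5; e = 2.2 − 3.5 = -1.3
d=6: R̂ = 3 + 0.1·6 = 3.6; e = 2.9 − 3.6 = -0.7
d=9: R̂ = 3 + 0.1·9 = 3.9; e = 4.9 − 3.9 = 1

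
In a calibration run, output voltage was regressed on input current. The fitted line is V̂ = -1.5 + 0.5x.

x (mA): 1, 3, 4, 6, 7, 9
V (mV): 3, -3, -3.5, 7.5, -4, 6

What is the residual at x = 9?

r = 3

V̂ = -1.5 + 0.5·9 = 3
r = 6 − 3 = 3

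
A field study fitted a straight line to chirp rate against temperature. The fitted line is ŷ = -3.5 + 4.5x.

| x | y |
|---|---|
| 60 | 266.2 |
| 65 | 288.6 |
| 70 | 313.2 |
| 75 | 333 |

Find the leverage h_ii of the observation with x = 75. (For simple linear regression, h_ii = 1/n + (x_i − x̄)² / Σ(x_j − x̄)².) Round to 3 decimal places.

x̄ = (60 + 65 + 70 + 75)/4 = 67.5
Σ(x − x̄)² = 56.25 + 6.25 + 6.25 + 56.25 = 125
h = 1/4 + (7.5)²/125 = 0.25 + 0.45 = 0.700

h = 0.700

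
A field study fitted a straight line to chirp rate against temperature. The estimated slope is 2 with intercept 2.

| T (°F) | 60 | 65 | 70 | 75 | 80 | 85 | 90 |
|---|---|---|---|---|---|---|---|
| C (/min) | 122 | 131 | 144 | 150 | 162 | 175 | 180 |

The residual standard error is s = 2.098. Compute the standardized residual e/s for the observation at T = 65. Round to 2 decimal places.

Ĉ = 2 + 2·65 = 132
e = 131 − 132 = -1
e/s = -1 / 2.098 = -0.48

-0.48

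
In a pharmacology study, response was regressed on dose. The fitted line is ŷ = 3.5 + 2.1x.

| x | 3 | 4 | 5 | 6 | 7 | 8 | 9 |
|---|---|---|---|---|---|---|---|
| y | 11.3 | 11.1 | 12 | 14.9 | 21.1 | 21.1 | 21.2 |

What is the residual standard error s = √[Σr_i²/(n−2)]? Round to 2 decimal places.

x=3: ŷ = 3.5 + 2.1·3 = 9.8; r = 11.3 − 9.8 = 1.5
x=4: ŷ = 3.5 + 2.1·4 = 11.9; r = 11.1 − 11.9 = -0.8
x=5: ŷ = 3.5 + 2.1·5 = 14; r = 12 − 14 = -2
x=6: ŷ = 3.5 + 2.1·6 = 16.1; r = 14.9 − 16.1 = -1.2
x=7: ŷ = 3.5 + 2.1·7 = 18.2; r = 21.1 − 18.2 = 2.9
x=8: ŷ = 3.5 + 2.1·8 = 20.3; r = 21.1 − 20.3 = 0.8
x=9: ŷ = 3.5 + 2.1·9 = 22.4; r = 21.2 − 22.4 = -1.2
SSE = 2.25 + 0.64 + 4 + 1.44 + 8.41 + 0.64 + 1.44 = 18.82
s = √(18.82/5) = √3.764 ≈ 1.94

s = 1.94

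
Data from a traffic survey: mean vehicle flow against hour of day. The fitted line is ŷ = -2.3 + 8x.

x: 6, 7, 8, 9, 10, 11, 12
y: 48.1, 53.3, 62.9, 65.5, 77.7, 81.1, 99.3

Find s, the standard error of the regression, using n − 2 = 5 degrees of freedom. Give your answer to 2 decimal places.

s = 3.94

x=6: ŷ = -2.3 + 8·6 = 45.7; r = 48.1 − 45.7 = 2.4
x=7: ŷ = -2.3 + 8·7 = 53.7; r = 53.3 − 53.7 = -0.4
x=8: ŷ = -2.3 + 8·8 = 61.7; r = 62.9 − 61.7 = 1.2
x=9: ŷ = -2.3 + 8·9 = 69.7; r = 65.5 − 69.7 = -4.2
x=10: ŷ = -2.3 + 8·10 = 77.7; r = 77.7 − 77.7 = 0
x=11: ŷ = -2.3 + 8·11 = 85.7; r = 81.1 − 85.7 = -4.6
x=12: ŷ = -2.3 + 8·12 = 93.7; r = 99.3 − 93.7 = 5.6
SSE = 5.76 + 0.16 + 1.44 + 17.64 + 0 + 21.16 + 31.36 = 77.52
s = √(77.52/5) = √15.504 ≈ 3.94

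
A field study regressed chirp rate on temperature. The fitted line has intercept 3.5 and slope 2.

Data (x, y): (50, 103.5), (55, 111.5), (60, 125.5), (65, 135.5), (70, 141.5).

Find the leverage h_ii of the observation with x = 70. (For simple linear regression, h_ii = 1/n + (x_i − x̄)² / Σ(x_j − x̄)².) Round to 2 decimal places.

h = 0.60

x̄ = (50 + 55 + 60 + 65 + 70)/5 = 60
Σ(x − x̄)² = 100 + 25 + 0 + 25 + 100 = 250
h = 1/5 + (10)²/250 = 0.2 + 0.4 = 0.60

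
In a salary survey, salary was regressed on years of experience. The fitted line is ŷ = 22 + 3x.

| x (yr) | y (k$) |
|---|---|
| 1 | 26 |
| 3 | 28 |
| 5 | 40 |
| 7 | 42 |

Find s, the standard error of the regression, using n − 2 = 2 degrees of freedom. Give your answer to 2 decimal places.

s = 3.16

x=1: ŷ = 22 + 3·1 = 25; r = 26 − 25 = 1
x=3: ŷ = 22 + 3·3 = 31; r = 28 − 31 = -3
x=5: ŷ = 22 + 3·5 = 37; r = 40 − 37 = 3
x=7: ŷ = 22 + 3·7 = 43; r = 42 − 43 = -1
SSE = 1 + 9 + 9 + 1 = 20
s = √(20/2) = √10 ≈ 3.16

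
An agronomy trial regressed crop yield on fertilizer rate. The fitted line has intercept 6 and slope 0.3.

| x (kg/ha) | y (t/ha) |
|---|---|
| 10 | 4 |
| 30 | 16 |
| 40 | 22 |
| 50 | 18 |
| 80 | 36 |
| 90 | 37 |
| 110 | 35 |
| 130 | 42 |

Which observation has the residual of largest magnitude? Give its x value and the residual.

x=10: ŷ = 6 + 0.3·10 = 9; r = 4 − 9 = -5
x=30: ŷ = 6 + 0.3·30 = 15; r = 16 − 15 = 1
x=40: ŷ = 6 + 0.3·40 = 18; r = 22 − 18 = 4
x=50: ŷ = 6 + 0.3·50 = 21; r = 18 − 21 = -3
x=80: ŷ = 6 + 0.3·80 = 30; r = 36 − 30 = 6
x=90: ŷ = 6 + 0.3·90 = 33; r = 37 − 33 = 4
x=110: ŷ = 6 + 0.3·110 = 39; r = 35 − 39 = -4
x=130: ŷ = 6 + 0.3·130 = 45; r = 42 − 45 = -3
Largest |r| is 6 at x = 80, residual 6.

x = 80, r = 6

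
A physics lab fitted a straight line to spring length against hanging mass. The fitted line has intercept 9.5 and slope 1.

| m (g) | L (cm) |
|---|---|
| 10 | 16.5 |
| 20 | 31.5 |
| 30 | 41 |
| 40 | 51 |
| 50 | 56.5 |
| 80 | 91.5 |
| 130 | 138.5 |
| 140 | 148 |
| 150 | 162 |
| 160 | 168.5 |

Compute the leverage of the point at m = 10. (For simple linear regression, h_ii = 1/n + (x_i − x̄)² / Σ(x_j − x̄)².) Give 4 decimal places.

h = 0.2632

m̄ = (10 + 20 + 30 + 40 + 50 + 80 + 130 + 140 + 150 + 160)/10 = 81
Σ(m − m̄)² = 5041 + 3721 + 2601 + 1681 + 961 + 1 + 2401 + 3481 + 4761 + 6241 = 30890
h = 1/10 + (-71)²/30890 = 0.1 + 0.163192 = 0.2632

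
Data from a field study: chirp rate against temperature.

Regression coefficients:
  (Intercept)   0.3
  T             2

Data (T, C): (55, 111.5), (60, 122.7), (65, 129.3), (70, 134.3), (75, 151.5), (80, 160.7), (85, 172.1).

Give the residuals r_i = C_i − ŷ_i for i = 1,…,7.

T=55: ŷ = 0.3 + 2·55 = 110.3; r = 111.5 − 110.3 = 1.2
T=60: ŷ = 0.3 + 2·60 = 120.3; r = 122.7 − 120.3 = 2.4
T=65: ŷ = 0.3 + 2·65 = 130.3; r = 129.3 − 130.3 = -1
T=70: ŷ = 0.3 + 2·70 = 140.3; r = 134.3 − 140.3 = -6
T=75: ŷ = 0.3 + 2·75 = 150.3; r = 151.5 − 150.3 = 1.2
T=80: ŷ = 0.3 + 2·80 = 160.3; r = 160.7 − 160.3 = 0.4
T=85: ŷ = 0.3 + 2·85 = 170.3; r = 172.1 − 170.3 = 1.8

1.2, 2.4, -1, -6, 1.2, 0.4, 1.8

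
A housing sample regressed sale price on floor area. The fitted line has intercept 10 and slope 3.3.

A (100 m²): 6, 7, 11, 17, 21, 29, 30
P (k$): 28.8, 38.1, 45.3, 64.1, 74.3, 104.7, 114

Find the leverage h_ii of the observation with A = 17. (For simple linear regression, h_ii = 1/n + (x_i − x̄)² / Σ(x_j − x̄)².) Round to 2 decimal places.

Ā = (6 + 7 + 11 + 17 + 21 + 29 + 30)/7 = 17.2857
Σ(A − Ā)² = 127.367 + 105.796 + 39.5102 + 0.0816327 + 13.7959 + 137.224 + 161.653 = 585.429
h = 1/7 + (-0.285714)²/585.429 = 0.142857 + 0.000139441 = 0.14

h = 0.14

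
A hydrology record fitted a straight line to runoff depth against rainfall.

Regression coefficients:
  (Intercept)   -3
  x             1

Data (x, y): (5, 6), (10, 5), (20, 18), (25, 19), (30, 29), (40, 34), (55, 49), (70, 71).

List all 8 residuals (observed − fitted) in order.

4, -2, 1, -3, 2, -3, -3, 4

x=5: ŷ = -3 + 5 = 2; e = 6 − 2 = 4
x=10: ŷ = -3 + 10 = 7; e = 5 − 7 = -2
x=20: ŷ = -3 + 20 = 17; e = 18 − 17 = 1
x=25: ŷ = -3 + 25 = 22; e = 19 − 22 = -3
x=30: ŷ = -3 + 30 = 27; e = 29 − 27 = 2
x=40: ŷ = -3 + 40 = 37; e = 34 − 37 = -3
x=55: ŷ = -3 + 55 = 52; e = 49 − 52 = -3
x=70: ŷ = -3 + 70 = 67; e = 71 − 67 = 4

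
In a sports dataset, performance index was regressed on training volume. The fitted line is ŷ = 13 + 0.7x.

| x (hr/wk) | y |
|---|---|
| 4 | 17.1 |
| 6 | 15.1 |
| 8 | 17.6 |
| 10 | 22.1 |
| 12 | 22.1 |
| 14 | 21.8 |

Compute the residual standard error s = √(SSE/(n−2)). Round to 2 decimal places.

s = 1.80

x=4: ŷ = 13 + 0.7·4 = 15.8; e = 17.1 − 15.8 = 1.3
x=6: ŷ = 13 + 0.7·6 = 17.2; e = 15.1 − 17.2 = -2.1
x=8: ŷ = 13 + 0.7·8 = 18.6; e = 17.6 − 18.6 = -1
x=10: ŷ = 13 + 0.7·10 = 20; e = 22.1 − 20 = 2.1
x=12: ŷ = 13 + 0.7·12 = 21.4; e = 22.1 − 21.4 = 0.7
x=14: ŷ = 13 + 0.7·14 = 22.8; e = 21.8 − 22.8 = -1
SSE = 1.69 + 4.41 + 1 + 4.41 + 0.49 + 1 = 13
s = √(13/4) = √3.25 ≈ 1.80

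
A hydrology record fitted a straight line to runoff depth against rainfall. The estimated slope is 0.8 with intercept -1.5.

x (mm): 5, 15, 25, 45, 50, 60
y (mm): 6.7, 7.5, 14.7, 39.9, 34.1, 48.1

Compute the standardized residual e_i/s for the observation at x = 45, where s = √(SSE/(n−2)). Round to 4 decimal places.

x=5: ŷ = -1.5 + 0.8·5 = 2.5; e = 6.7 − 2.5 = 4.2
x=15: ŷ = -1.5 + 0.8·15 = 10.5; e = 7.5 − 10.5 = -3
x=25: ŷ = -1.5 + 0.8·25 = 18.5; e = 14.7 − 18.5 = -3.8
x=45: ŷ = -1.5 + 0.8·45 = 34.5; e = 39.9 − 34.5 = 5.4
x=50: ŷ = -1.5 + 0.8·50 = 38.5; e = 34.1 − 38.5 = -4.4
x=60: ŷ = -1.5 + 0.8·60 = 46.5; e = 48.1 − 46.5 = 1.6
SSE = 17.64 + 9 + 14.44 + 29.16 + 19.36 + 2.56 = 92.16
s = √(92.16/4) = 4.8
e/s = 5.4 / 4.8 = 1.1250

1.1250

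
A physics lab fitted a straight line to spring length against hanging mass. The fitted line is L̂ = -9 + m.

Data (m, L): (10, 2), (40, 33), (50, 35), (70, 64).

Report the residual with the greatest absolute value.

r = -6

m=10: L̂ = -9 + 10 = 1; r = 2 − 1 = 1
m=40: L̂ = -9 + 40 = 31; r = 33 − 31 = 2
m=50: L̂ = -9 + 50 = 41; r = 35 − 41 = -6
m=70: L̂ = -9 + 70 = 61; r = 64 − 61 = 3
Largest |r| is 6 at m = 50, residual -6.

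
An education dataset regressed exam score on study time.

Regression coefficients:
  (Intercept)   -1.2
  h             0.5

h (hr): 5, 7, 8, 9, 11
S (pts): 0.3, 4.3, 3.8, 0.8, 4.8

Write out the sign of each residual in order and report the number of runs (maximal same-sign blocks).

h=5: Ŝ = -1.2 + 0.5·5 = 1.3; e = 0.3 − 1.3 = -1
h=7: Ŝ = -1.2 + 0.5·7 = 2.3; e = 4.3 − 2.3 = 2
h=8: Ŝ = -1.2 + 0.5·8 = 2.8; e = 3.8 − 2.8 = 1
h=9: Ŝ = -1.2 + 0.5·9 = 3.3; e = 0.8 − 3.3 = -2.5
h=11: Ŝ = -1.2 + 0.5·11 = 4.3; e = 4.8 − 4.3 = 0.5
Signs: − + + − +
Runs: −×1, +×2, −×1, +×1 → 4

4 runs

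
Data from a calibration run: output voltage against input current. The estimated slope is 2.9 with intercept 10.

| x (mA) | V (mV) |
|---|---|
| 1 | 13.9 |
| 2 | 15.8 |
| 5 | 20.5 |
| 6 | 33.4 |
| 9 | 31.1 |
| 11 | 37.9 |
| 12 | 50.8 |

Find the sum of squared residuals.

x=1: V̂ = 10 + 2.9·1 = 12.9; e = 13.9 − 12.9 = 1
x=2: V̂ = 10 + 2.9·2 = 15.8; e = 15.8 − 15.8 = 0
x=5: V̂ = 10 + 2.9·5 = 24.5; e = 20.5 − 24.5 = -4
x=6: V̂ = 10 + 2.9·6 = 27.4; e = 33.4 − 27.4 = 6
x=9: V̂ = 10 + 2.9·9 = 36.1; e = 31.1 − 36.1 = -5
x=11: V̂ = 10 + 2.9·11 = 41.9; e = 37.9 − 41.9 = -4
x=12: V̂ = 10 + 2.9·12 = 44.8; e = 50.8 − 44.8 = 6
SSE = 1 + 0 + 16 + 36 + 25 + 16 + 36 = 130

SSE = 130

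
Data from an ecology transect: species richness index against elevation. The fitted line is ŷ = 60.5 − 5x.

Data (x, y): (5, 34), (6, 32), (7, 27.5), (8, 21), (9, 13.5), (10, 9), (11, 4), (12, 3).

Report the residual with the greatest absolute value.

e = 2.5

x=5: ŷ = 60.5 − 5·5 = 35.5; e = 34 − 35.5 = -1.5
x=6: ŷ = 60.5 − 5·6 = 30.5; e = 32 − 30.5 = 1.5
x=7: ŷ = 60.5 − 5·7 = 25.5; e = 27.5 − 25.5 = 2
x=8: ŷ = 60.5 − 5·8 = 20.5; e = 21 − 20.5 = 0.5
x=9: ŷ = 60.5 − 5·9 = 15.5; e = 13.5 − 15.5 = -2
x=10: ŷ = 60.5 − 5·10 = 10.5; e = 9 − 10.5 = -1.5
x=11: ŷ = 60.5 − 5·11 = 5.5; e = 4 − 5.5 = -1.5
x=12: ŷ = 60.5 − 5·12 = 0.5; e = 3 − 0.5 = 2.5
Largest |e| is 2.5 at x = 12, residual 2.5.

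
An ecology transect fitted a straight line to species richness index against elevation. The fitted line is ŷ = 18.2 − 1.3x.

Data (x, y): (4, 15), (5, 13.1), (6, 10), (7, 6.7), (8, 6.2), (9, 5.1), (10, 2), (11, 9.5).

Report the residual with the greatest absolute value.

x=4: ŷ = 18.2 − 1.3·4 = 13; e = 15 − 13 = 2
x=5: ŷ = 18.2 − 1.3·5 = 11.7; e = 13.1 − 11.7 = 1.4
x=6: ŷ = 18.2 − 1.3·6 = 10.4; e = 10 − 10.4 = -0.4
x=7: ŷ = 18.2 − 1.3·7 = 9.1; e = 6.7 − 9.1 = -2.4
x=8: ŷ = 18.2 − 1.3·8 = 7.8; e = 6.2 − 7.8 = -1.6
x=9: ŷ = 18.2 − 1.3·9 = 6.5; e = 5.1 − 6.5 = -1.4
x=10: ŷ = 18.2 − 1.3·10 = 5.2; e = 2 − 5.2 = -3.2
x=11: ŷ = 18.2 − 1.3·11 = 3.9; e = 9.5 − 3.9 = 5.6
Largest |e| is 5.6 at x = 11, residual 5.6.

e = 5.6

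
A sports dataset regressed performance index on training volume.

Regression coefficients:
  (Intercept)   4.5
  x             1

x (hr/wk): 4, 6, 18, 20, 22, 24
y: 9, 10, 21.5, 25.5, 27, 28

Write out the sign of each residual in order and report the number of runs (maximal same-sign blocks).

x=4: ŷ = 4.5 + 4 = 8.5; e = 9 − 8.5 = 0.5
x=6: ŷ = 4.5 + 6 = 10.5; e = 10 − 10.5 = -0.5
x=18: ŷ = 4.5 + 18 = 22.5; e = 21.5 − 22.5 = -1
x=20: ŷ = 4.5 + 20 = 24.5; e = 25.5 − 24.5 = 1
x=22: ŷ = 4.5 + 22 = 26.5; e = 27 − 26.5 = 0.5
x=24: ŷ = 4.5 + 24 = 28.5; e = 28 − 28.5 = -0.5
Signs: + − − + + −
Runs: +×1, −×2, +×2, −×1 → 4

4 runs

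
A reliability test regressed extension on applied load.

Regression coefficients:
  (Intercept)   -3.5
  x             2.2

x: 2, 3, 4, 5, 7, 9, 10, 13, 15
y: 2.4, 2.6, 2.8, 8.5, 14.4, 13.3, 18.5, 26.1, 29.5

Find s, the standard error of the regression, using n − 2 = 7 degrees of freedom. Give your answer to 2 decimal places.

s = 1.93

x=2: ŷ = -3.5 + 2.2·2 = 0.9; e = 2.4 − 0.9 = 1.5
x=3: ŷ = -3.5 + 2.2·3 = 3.1; e = 2.6 − 3.1 = -0.5
x=4: ŷ = -3.5 + 2.2·4 = 5.3; e = 2.8 − 5.3 = -2.5
x=5: ŷ = -3.5 + 2.2·5 = 7.5; e = 8.5 − 7.5 = 1
x=7: ŷ = -3.5 + 2.2·7 = 11.9; e = 14.4 − 11.9 = 2.5
x=9: ŷ = -3.5 + 2.2·9 = 16.3; e = 13.3 − 16.3 = -3
x=10: ŷ = -3.5 + 2.2·10 = 18.5; e = 18.5 − 18.5 = 0
x=13: ŷ = -3.5 + 2.2·13 = 25.1; e = 26.1 − 25.1 = 1
x=15: ŷ = -3.5 + 2.2·15 = 29.5; e = 29.5 − 29.5 = 0
SSE = 2.25 + 0.25 + 6.25 + 1 + 6.25 + 9 + 0 + 1 + 0 = 26
s = √(26/7) = √3.71429 ≈ 1.93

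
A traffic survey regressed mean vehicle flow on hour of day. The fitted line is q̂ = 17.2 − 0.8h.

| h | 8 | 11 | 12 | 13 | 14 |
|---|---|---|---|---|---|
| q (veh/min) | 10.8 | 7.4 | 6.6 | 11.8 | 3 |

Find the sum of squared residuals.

SSE = 36

h=8: q̂ = 17.2 − 0.8·8 = 10.8; e = 10.8 − 10.8 = 0
h=11: q̂ = 17.2 − 0.8·11 = 8.4; e = 7.4 − 8.4 = -1
h=12: q̂ = 17.2 − 0.8·12 = 7.6; e = 6.6 − 7.6 = -1
h=13: q̂ = 17.2 − 0.8·13 = 6.8; e = 11.8 − 6.8 = 5
h=14: q̂ = 17.2 − 0.8·14 = 6; e = 3 − 6 = -3
SSE = 0 + 1 + 1 + 25 + 9 = 36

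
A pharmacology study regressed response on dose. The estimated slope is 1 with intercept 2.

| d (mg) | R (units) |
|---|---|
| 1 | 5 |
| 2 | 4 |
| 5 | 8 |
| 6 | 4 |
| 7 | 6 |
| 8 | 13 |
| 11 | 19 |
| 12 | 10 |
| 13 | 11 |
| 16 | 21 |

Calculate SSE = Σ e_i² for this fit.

d=1: ŷ = 2 + 1 = 3; e = 5 − 3 = 2
d=2: ŷ = 2 + 2 = 4; e = 4 − 4 = 0
d=5: ŷ = 2 + 5 = 7; e = 8 − 7 = 1
d=6: ŷ = 2 + 6 = 8; e = 4 − 8 = -4
d=7: ŷ = 2 + 7 = 9; e = 6 − 9 = -3
d=8: ŷ = 2 + 8 = 10; e = 13 − 10 = 3
d=11: ŷ = 2 + 11 = 13; e = 19 − 13 = 6
d=12: ŷ = 2 + 12 = 14; e = 10 − 14 = -4
d=13: ŷ = 2 + 13 = 15; e = 11 − 15 = -4
d=16: ŷ = 2 + 16 = 18; e = 21 − 18 = 3
SSE = 4 + 0 + 1 + 16 + 9 + 9 + 36 + 16 + 16 + 9 = 116

SSE = 116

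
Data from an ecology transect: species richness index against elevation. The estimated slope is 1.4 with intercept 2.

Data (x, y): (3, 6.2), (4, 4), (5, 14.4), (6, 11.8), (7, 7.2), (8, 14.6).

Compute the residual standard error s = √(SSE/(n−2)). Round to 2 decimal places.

s = 4.10

x=3: ŷ = 2 + 1.4·3 = 6.2; e = 6.2 − 6.2 = 0
x=4: ŷ = 2 + 1.4·4 = 7.6; e = 4 − 7.6 = -3.6
x=5: ŷ = 2 + 1.4·5 = 9; e = 14.4 − 9 = 5.4
x=6: ŷ = 2 + 1.4·6 = 10.4; e = 11.8 − 10.4 = 1.4
x=7: ŷ = 2 + 1.4·7 = 11.8; e = 7.2 − 11.8 = -4.6
x=8: ŷ = 2 + 1.4·8 = 13.2; e = 14.6 − 13.2 = 1.4
SSE = 0 + 12.96 + 29.16 + 1.96 + 21.16 + 1.96 = 67.2
s = √(67.2/4) = √16.8 ≈ 4.10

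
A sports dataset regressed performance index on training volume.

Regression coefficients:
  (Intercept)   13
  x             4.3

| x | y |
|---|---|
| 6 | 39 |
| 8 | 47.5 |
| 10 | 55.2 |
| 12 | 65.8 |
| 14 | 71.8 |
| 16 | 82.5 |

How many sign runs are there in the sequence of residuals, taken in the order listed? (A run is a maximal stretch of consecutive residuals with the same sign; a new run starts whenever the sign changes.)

x=6: ŷ = 13 + 4.3·6 = 38.8; r = 39 − 38.8 = 0.2
x=8: ŷ = 13 + 4.3·8 = 47.4; r = 47.5 − 47.4 = 0.1
x=10: ŷ = 13 + 4.3·10 = 56; r = 55.2 − 56 = -0.8
x=12: ŷ = 13 + 4.3·12 = 64.6; r = 65.8 − 64.6 = 1.2
x=14: ŷ = 13 + 4.3·14 = 73.2; r = 71.8 − 73.2 = -1.4
x=16: ŷ = 13 + 4.3·16 = 81.8; r = 82.5 − 81.8 = 0.7
Signs: + + − + − +
Runs: +×2, −×1, +×1, −×1, +×1 → 5

5 runs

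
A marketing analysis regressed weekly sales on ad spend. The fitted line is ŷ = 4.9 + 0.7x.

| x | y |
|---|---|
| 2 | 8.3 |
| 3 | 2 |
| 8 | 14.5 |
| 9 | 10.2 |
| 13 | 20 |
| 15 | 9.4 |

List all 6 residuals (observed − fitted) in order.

x=2: ŷ = 4.9 + 0.7·2 = 6.3; r = 8.3 − 6.3 = 2
x=3: ŷ = 4.9 + 0.7·3 = 7; r = 2 − 7 = -5
x=8: ŷ = 4.9 + 0.7·8 = 10.5; r = 14.5 − 10.5 = 4
x=9: ŷ = 4.9 + 0.7·9 = 11.2; r = 10.2 − 11.2 = -1
x=13: ŷ = 4.9 + 0.7·13 = 14; r = 20 − 14 = 6
x=15: ŷ = 4.9 + 0.7·15 = 15.4; r = 9.4 − 15.4 = -6

2, -5, 4, -1, 6, -6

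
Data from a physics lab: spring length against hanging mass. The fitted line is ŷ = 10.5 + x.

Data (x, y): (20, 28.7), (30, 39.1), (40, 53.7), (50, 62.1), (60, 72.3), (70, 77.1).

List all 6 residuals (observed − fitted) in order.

x=20: ŷ = 10.5 + 20 = 30.5; r = 28.7 − 30.5 = -1.8
x=30: ŷ = 10.5 + 30 = 40.5; r = 39.1 − 40.5 = -1.4
x=40: ŷ = 10.5 + 40 = 50.5; r = 53.7 − 50.5 = 3.2
x=50: ŷ = 10.5 + 50 = 60.5; r = 62.1 − 60.5 = 1.6
x=60: ŷ = 10.5 + 60 = 70.5; r = 72.3 − 70.5 = 1.8
x=70: ŷ = 10.5 + 70 = 80.5; r = 77.1 − 80.5 = -3.4

-1.8, -1.4, 3.2, 1.6, 1.8, -3.4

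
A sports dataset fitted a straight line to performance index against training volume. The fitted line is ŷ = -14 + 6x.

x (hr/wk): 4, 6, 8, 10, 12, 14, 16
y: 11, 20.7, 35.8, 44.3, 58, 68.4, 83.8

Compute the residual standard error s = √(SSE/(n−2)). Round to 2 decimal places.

x=4: ŷ = -14 + 6·4 = 10; e = 11 − 10 = 1
x=6: ŷ = -14 + 6·6 = 22; e = 20.7 − 22 = -1.3
x=8: ŷ = -14 + 6·8 = 34; e = 35.8 − 34 = 1.8
x=10: ŷ = -14 + 6·10 = 46; e = 44.3 − 46 = -1.7
x=12: ŷ = -14 + 6·12 = 58; e = 58 − 58 = 0
x=14: ŷ = -14 + 6·14 = 70; e = 68.4 − 70 = -1.6
x=16: ŷ = -14 + 6·16 = 82; e = 83.8 − 82 = 1.8
SSE = 1 + 1.69 + 3.24 + 2.89 + 0 + 2.56 + 3.24 = 14.62
s = √(14.62/5) = √2.924 ≈ 1.71

s = 1.71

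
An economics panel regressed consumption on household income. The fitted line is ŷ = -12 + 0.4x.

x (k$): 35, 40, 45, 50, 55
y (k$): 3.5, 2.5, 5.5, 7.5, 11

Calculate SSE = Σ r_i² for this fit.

SSE = 6

x=35: ŷ = -12 + 0.4·35 = 2; r = 3.5 − 2 = 1.5
x=40: ŷ = -12 + 0.4·40 = 4; r = 2.5 − 4 = -1.5
x=45: ŷ = -12 + 0.4·45 = 6; r = 5.5 − 6 = -0.5
x=50: ŷ = -12 + 0.4·50 = 8; r = 7.5 − 8 = -0.5
x=55: ŷ = -12 + 0.4·55 = 10; r = 11 − 10 = 1
SSE = 2.25 + 2.25 + 0.25 + 0.25 + 1 = 6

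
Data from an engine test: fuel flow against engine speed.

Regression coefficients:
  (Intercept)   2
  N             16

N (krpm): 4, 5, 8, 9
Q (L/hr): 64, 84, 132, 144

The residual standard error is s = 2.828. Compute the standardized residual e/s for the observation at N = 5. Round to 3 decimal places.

Q̂ = 2 + 16·5 = 82
e = 84 − 82 = 2
e/s = 2 / 2.828 = 0.707

0.707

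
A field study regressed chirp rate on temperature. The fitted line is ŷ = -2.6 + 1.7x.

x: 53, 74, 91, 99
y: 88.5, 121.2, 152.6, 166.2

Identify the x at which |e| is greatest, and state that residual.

x = 74, e = -2

x=53: ŷ = -2.6 + 1.7·53 = 87.5; e = 88.5 − 87.5 = 1
x=74: ŷ = -2.6 + 1.7·74 = 123.2; e = 121.2 − 123.2 = -2
x=91: ŷ = -2.6 + 1.7·91 = 152.1; e = 152.6 − 152.1 = 0.5
x=99: ŷ = -2.6 + 1.7·99 = 165.7; e = 166.2 − 165.7 = 0.5
Largest |e| is 2 at x = 74, residual -2.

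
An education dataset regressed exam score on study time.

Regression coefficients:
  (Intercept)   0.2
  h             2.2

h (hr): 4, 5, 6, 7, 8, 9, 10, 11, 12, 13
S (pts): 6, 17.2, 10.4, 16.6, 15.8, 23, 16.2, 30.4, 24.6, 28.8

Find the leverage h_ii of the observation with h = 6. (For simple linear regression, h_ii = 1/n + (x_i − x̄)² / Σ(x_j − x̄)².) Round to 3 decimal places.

h̄ = (4 + 5 + 6 + 7 + 8 + 9 + 10 + 11 + 12 + 13)/10 = 8.5
Σ(h − h̄)² = 20.25 + 12.25 + 6.25 + 2.25 + 0.25 + 0.25 + 2.25 + 6.25 + 12.25 + 20.25 = 82.5
h = 1/10 + (-2.5)²/82.5 = 0.1 + 0.0757576 = 0.176

h = 0.176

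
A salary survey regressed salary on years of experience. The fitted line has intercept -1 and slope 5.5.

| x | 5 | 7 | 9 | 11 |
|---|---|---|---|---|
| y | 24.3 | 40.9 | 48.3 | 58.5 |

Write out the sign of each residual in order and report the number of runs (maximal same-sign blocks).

3 runs

x=5: ŷ = -1 + 5.5·5 = 26.5; e = 24.3 − 26.5 = -2.2
x=7: ŷ = -1 + 5.5·7 = 37.5; e = 40.9 − 37.5 = 3.4
x=9: ŷ = -1 + 5.5·9 = 48.5; e = 48.3 − 48.5 = -0.2
x=11: ŷ = -1 + 5.5·11 = 59.5; e = 58.5 − 59.5 = -1
Signs: − + − −
Runs: −×1, +×1, −×2 → 3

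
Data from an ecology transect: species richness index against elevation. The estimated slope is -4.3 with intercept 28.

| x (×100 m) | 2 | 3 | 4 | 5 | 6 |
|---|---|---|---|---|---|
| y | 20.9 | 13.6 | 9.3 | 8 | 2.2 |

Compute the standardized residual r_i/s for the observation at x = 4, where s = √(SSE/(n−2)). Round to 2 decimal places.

x=2: ŷ = 28 − 4.3·2 = 19.4; r = 20.9 − 19.4 = 1.5
x=3: ŷ = 28 − 4.3·3 = 15.1; r = 13.6 − 15.1 = -1.5
x=4: ŷ = 28 − 4.3·4 = 10.8; r = 9.3 − 10.8 = -1.5
x=5: ŷ = 28 − 4.3·5 = 6.5; r = 8 − 6.5 = 1.5
x=6: ŷ = 28 − 4.3·6 = 2.2; r = 2.2 − 2.2 = 0
SSE = 2.25 + 2.25 + 2.25 + 2.25 + 0 = 9
s = √(9/3) = 1.73205
r/s = -1.5 / 1.73205 = -0.87

-0.87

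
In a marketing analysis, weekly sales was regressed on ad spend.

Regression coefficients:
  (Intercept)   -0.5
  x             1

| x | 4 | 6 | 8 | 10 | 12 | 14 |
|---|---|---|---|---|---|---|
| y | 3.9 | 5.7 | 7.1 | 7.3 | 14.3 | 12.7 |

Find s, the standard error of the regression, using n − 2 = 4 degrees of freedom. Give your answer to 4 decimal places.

s = 1.8493

x=4: ŷ = -0.5 + 4 = 3.5; e = 3.9 − 3.5 = 0.4
x=6: ŷ = -0.5 + 6 = 5.5; e = 5.7 − 5.5 = 0.2
x=8: ŷ = -0.5 + 8 = 7.5; e = 7.1 − 7.5 = -0.4
x=10: ŷ = -0.5 + 10 = 9.5; e = 7.3 − 9.5 = -2.2
x=12: ŷ = -0.5 + 12 = 11.5; e = 14.3 − 11.5 = 2.8
x=14: ŷ = -0.5 + 14 = 13.5; e = 12.7 − 13.5 = -0.8
SSE = 0.16 + 0.04 + 0.16 + 4.84 + 7.84 + 0.64 = 13.68
s = √(13.68/4) = √3.42 ≈ 1.8493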